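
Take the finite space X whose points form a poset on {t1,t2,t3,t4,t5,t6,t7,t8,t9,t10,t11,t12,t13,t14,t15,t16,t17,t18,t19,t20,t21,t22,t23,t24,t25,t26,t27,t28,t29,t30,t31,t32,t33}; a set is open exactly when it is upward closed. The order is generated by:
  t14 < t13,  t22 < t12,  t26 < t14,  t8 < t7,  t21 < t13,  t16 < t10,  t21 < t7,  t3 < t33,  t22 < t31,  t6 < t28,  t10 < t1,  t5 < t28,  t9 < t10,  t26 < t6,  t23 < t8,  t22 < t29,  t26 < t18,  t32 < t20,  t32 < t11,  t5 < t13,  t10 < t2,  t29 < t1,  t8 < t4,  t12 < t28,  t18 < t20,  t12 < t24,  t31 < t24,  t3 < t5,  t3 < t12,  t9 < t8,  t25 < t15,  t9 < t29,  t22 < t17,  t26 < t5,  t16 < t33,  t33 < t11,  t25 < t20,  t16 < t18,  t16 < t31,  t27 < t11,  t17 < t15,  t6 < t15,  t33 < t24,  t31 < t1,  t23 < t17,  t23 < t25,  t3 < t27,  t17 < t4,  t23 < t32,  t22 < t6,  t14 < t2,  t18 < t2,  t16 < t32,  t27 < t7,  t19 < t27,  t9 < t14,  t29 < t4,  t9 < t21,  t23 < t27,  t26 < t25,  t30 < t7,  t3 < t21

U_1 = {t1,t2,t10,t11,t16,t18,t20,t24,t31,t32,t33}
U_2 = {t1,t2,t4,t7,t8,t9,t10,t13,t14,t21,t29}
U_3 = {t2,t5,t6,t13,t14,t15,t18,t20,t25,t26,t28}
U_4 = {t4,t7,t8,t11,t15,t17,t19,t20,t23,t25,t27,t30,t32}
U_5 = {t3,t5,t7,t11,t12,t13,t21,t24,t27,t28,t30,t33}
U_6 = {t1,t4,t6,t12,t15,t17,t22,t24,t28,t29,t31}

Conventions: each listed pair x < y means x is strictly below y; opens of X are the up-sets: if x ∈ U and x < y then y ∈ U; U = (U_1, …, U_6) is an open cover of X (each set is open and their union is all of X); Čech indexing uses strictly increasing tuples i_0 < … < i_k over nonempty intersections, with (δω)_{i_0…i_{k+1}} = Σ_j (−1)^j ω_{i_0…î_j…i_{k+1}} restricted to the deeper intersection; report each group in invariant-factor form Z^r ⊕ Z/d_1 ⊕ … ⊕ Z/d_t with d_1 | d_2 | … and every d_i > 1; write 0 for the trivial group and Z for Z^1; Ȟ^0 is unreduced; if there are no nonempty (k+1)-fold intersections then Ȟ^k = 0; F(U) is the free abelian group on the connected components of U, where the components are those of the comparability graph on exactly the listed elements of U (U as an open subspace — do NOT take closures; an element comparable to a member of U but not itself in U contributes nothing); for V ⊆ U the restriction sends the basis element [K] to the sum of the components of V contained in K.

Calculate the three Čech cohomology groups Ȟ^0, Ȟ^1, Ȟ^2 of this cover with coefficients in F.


nonempty overlaps:
  U12={t1,t2,t10} U13={t2,t18,t20} U14={t11,t20,t32} U15={t11,t24,t33} U16={t1,t24,t31} U23={t2,t13,t14} U24={t4,t7,t8} U25={t7,t13,t21} U26={t1,t4,t29} U34={t15,t20,t25} U35={t5,t13,t28} U36={t6,t15,t28} U45={t7,t11,t27,t30} U46={t4,t15,t17} U56={t12,t24,t28}
  U123={t2} U126={t1} U134={t20} U145={t11} U156={t24} U235={t13} U245={t7} U246={t4} U346={t15} U356={t28}
components per intersection:
  U1: {t1,t2,t10,t11,t16,t18,t20,t24,t31,t32,t33}
  U2: {t1,t2,t4,t7,t8,t9,t10,t13,t14,t21,t29}
  U3: {t2,t5,t6,t13,t14,t15,t18,t20,t25,t26,t28}
  U4: {t4,t7,t8,t11,t15,t17,t19,t20,t23,t25,t27,t30,t32}
  U5: {t3,t5,t7,t11,t12,t13,t21,t24,t27,t28,t30,t33}
  U6: {t1,t4,t6,t12,t15,t17,t22,t24,t28,t29,t31}
  U12: {t1,t2,t10}
  U13: {t2,t18,t20}
  U14: {t11,t20,t32}
  U15: {t11,t24,t33}
  U16: {t1,t24,t31}
  U23: {t2,t13,t14}
  U24: {t4,t7,t8}
  U25: {t7,t13,t21}
  U26: {t1,t4,t29}
  U34: {t15,t20,t25}
  U35: {t5,t13,t28}
  U36: {t6,t15,t28}
  U45: {t7,t11,t27,t30}
  U46: {t4,t15,t17}
  U56: {t12,t24,t28}
  U123: {t2}
  U126: {t1}
  U134: {t20}
  U145: {t11}
  U156: {t24}
  U235: {t13}
  U245: {t7}
  U246: {t4}
  U346: {t15}
  U356: {t28}
C dims 6,15,10; δ0: rk 5, SNF 1^5; δ1: rk 10, SNF 1^9·2
degree 0: 6−5−0 = 1 → Ȟ^0 ≅ Z
degree 1: 15−10−5 = 0 → Ȟ^1 ≅ 0
degree 2: 10−0−10 = 0 plus torsion [2] → Ȟ^2 ≅ Z/2

Ȟ^0(U;F) ≅ Z; Ȟ^1(U;F) ≅ 0; Ȟ^2(U;F) ≅ Z/2


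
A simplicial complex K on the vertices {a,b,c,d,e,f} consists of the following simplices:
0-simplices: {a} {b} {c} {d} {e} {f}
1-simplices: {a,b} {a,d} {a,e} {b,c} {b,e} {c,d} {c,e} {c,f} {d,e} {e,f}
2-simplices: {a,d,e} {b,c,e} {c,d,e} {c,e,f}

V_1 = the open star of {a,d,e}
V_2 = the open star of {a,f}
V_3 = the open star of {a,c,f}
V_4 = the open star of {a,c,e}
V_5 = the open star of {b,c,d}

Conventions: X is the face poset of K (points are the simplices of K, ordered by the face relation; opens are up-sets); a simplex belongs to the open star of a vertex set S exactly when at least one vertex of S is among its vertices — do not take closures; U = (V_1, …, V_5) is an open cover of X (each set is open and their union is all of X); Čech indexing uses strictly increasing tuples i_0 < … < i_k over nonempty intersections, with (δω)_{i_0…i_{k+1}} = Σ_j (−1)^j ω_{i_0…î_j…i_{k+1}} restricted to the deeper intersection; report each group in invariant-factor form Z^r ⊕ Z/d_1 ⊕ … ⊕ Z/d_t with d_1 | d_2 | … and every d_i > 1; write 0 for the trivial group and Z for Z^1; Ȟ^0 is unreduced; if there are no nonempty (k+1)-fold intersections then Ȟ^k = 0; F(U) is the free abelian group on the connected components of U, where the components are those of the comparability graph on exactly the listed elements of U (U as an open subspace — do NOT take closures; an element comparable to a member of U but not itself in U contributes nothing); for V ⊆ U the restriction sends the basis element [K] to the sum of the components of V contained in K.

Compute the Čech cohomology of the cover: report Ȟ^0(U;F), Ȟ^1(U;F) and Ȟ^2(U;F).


Ȟ^0 = Z; Ȟ^1 = Z; Ȟ^2 = 0

intersection data:
  V1={{a},{d},{e},{a,b},{a,d},{a,e},{b,e},{c,d},{c,e},{d,e},{e,f},{a,d,e},{b,c,e},{c,d,e},{c,e,f}} V2={{a},{f},{a,b},{a,d},{a,e},{c,f},{e,f},{a,d,e},{c,e,f}} V3={{a},{c},{f},{a,b},{a,d},{a,e},{b,c},{c,d},{c,e},{c,f},{e,f},{a,d,e},{b,c,e},{c,d,e},{c,e,f}} V4={{a},{c},{e},{a,b},{a,d},{a,e},{b,c},{b,e},{c,d},{c,e},{c,f},{d,e},{e,f},{a,d,e},{b,c,e},{c,d,e},{c,e,f}} V5={{b},{c},{d},{a,b},{a,d},{b,c},{b,e},{c,d},{c,e},{c,f},{d,e},{a,d,e},{b,c,e},{c,d,e},{c,e,f}}
  V12={{a},{a,b},{a,d},{a,e},{e,f},{a,d,e},{c,e,f}} V13={{a},{a,b},{a,d},{a,e},{c,d},{c,e},{e,f},{a,d,e},{b,c,e},{c,d,e},{c,e,f}} V14={{a},{e},{a,b},{a,d},{a,e},{b,e},{c,d},{c,e},{d,e},{e,f},{a,d,e},{b,c,e},{c,d,e},{c,e,f}} V15={{d},{a,b},{a,d},{b,e},{c,d},{c,e},{d,e},{a,d,e},{b,c,e},{c,d,e},{c,e,f}} V23={{a},{f},{a,b},{a,d},{a,e},{c,f},{e,f},{a,d,e},{c,e,f}} V24={{a},{a,b},{a,d},{a,e},{c,f},{e,f},{a,d,e},{c,e,f}} V25={{a,b},{a,d},{c,f},{a,d,e},{c,e,f}} V34={{a},{c},{a,b},{a,d},{a,e},{b,c},{c,d},{c,e},{c,f},{e,f},{a,d,e},{b,c,e},{c,d,e},{c,e,f}} V35={{c},{a,b},{a,d},{b,c},{c,d},{c,e},{c,f},{a,d,e},{b,c,e},{c,d,e},{c,e,f}} V45={{c},{a,b},{a,d},{b,c},{b,e},{c,d},{c,e},{c,f},{d,e},{a,d,e},{b,c,e},{c,d,e},{c,e,f}}
  V123={{a},{a,b},{a,d},{a,e},{e,f},{a,d,e},{c,e,f}} V124={{a},{a,b},{a,d},{a,e},{e,f},{a,d,e},{c,e,f}} V125={{a,b},{a,d},{a,d,e},{c,e,f}} V134={{a},{a,b},{a,d},{a,e},{c,d},{c,e},{e,f},{a,d,e},{b,c,e},{c,d,e},{c,e,f}} V135={{a,b},{a,d},{c,d},{c,e},{a,d,e},{b,c,e},{c,d,e},{c,e,f}} V145={{a,b},{a,d},{b,e},{c,d},{c,e},{d,e},{a,d,e},{b,c,e},{c,d,e},{c,e,f}} V234={{a},{a,b},{a,d},{a,e},{c,f},{e,f},{a,d,e},{c,e,f}} V235={{a,b},{a,d},{c,f},{a,d,e},{c,e,f}} V245={{a,b},{a,d},{c,f},{a,d,e},{c,e,f}} V345={{c},{a,b},{a,d},{b,c},{c,d},{c,e},{c,f},{a,d,e},{b,c,e},{c,d,e},{c,e,f}}
  V1234={{a},{a,b},{a,d},{a,e},{e,f},{a,d,e},{c,e,f}} V1235={{a,b},{a,d},{a,d,e},{c,e,f}} V1245={{a,b},{a,d},{a,d,e},{c,e,f}} V1345={{a,b},{a,d},{c,d},{c,e},{a,d,e},{b,c,e},{c,d,e},{c,e,f}} V2345={{a,b},{a,d},{c,f},{a,d,e},{c,e,f}}
  V12345={{a,b},{a,d},{a,d,e},{c,e,f}}
components per intersection:
  V1: {{a},{d},{e},{a,b},{a,d},{a,e},{b,e},{c,d},{c,e},{d,e},{e,f},{a,d,e},{b,c,e},{c,d,e},{c,e,f}}
  V2: {{a},{a,b},{a,d},{a,e},{a,d,e}} {{f},{c,f},{e,f},{c,e,f}}
  V3: {{a},{a,b},{a,d},{a,e},{a,d,e}} {{c},{f},{b,c},{c,d},{c,e},{c,f},{e,f},{b,c,e},{c,d,e},{c,e,f}}
  V4: {{a},{c},{e},{a,b},{a,d},{a,e},{b,c},{b,e},{c,d},{c,e},{c,f},{d,e},{e,f},{a,d,e},{b,c,e},{c,d,e},{c,e,f}}
  V5: {{b},{c},{d},{a,b},{a,d},{b,c},{b,e},{c,d},{c,e},{c,f},{d,e},{a,d,e},{b,c,e},{c,d,e},{c,e,f}}
  V12: {{a},{a,b},{a,d},{a,e},{a,d,e}} {{e,f},{c,e,f}}
  V13: {{a},{a,b},{a,d},{a,e},{a,d,e}} {{c,d},{c,e},{e,f},{b,c,e},{c,d,e},{c,e,f}}
  V14: {{a},{e},{a,b},{a,d},{a,e},{b,e},{c,d},{c,e},{d,e},{e,f},{a,d,e},{b,c,e},{c,d,e},{c,e,f}}
  V15: {{d},{a,d},{b,e},{c,d},{c,e},{d,e},{a,d,e},{b,c,e},{c,d,e},{c,e,f}} {{a,b}}
  V23: {{a},{a,b},{a,d},{a,e},{a,d,e}} {{f},{c,f},{e,f},{c,e,f}}
  V24: {{a},{a,b},{a,d},{a,e},{a,d,e}} {{c,f},{e,f},{c,e,f}}
  V25: {{a,b}} {{a,d},{a,d,e}} {{c,f},{c,e,f}}
  V34: {{a},{a,b},{a,d},{a,e},{a,d,e}} {{c},{b,c},{c,d},{c,e},{c,f},{e,f},{b,c,e},{c,d,e},{c,e,f}}
  V35: {{c},{b,c},{c,d},{c,e},{c,f},{b,c,e},{c,d,e},{c,e,f}} {{a,b}} {{a,d},{a,d,e}}
  V45: {{c},{a,d},{b,c},{b,e},{c,d},{c,e},{c,f},{d,e},{a,d,e},{b,c,e},{c,d,e},{c,e,f}} {{a,b}}
  V123: {{a},{a,b},{a,d},{a,e},{a,d,e}} {{e,f},{c,e,f}}
  V124: {{a},{a,b},{a,d},{a,e},{a,d,e}} {{e,f},{c,e,f}}
  V125: {{a,b}} {{a,d},{a,d,e}} {{c,e,f}}
  V134: {{a},{a,b},{a,d},{a,e},{a,d,e}} {{c,d},{c,e},{e,f},{b,c,e},{c,d,e},{c,e,f}}
  V135: {{a,b}} {{a,d},{a,d,e}} {{c,d},{c,e},{b,c,e},{c,d,e},{c,e,f}}
  V145: {{a,b}} {{a,d},{b,e},{c,d},{c,e},{d,e},{a,d,e},{b,c,e},{c,d,e},{c,e,f}}
  V234: {{a},{a,b},{a,d},{a,e},{a,d,e}} {{c,f},{e,f},{c,e,f}}
  V235: {{a,b}} {{a,d},{a,d,e}} {{c,f},{c,e,f}}
  V245: {{a,b}} {{a,d},{a,d,e}} {{c,f},{c,e,f}}
  V345: {{c},{b,c},{c,d},{c,e},{c,f},{b,c,e},{c,d,e},{c,e,f}} {{a,b}} {{a,d},{a,d,e}}
  V1234: {{a},{a,b},{a,d},{a,e},{a,d,e}} {{e,f},{c,e,f}}
  V1235: {{a,b}} {{a,d},{a,d,e}} {{c,e,f}}
  V1245: {{a,b}} {{a,d},{a,d,e}} {{c,e,f}}
  V1345: {{a,b}} {{a,d},{a,d,e}} {{c,d},{c,e},{b,c,e},{c,d,e},{c,e,f}}
  V2345: {{a,b}} {{a,d},{a,d,e}} {{c,f},{c,e,f}}
  V12345: {{a,b}} {{a,d},{a,d,e}} {{c,e,f}}
C dims 7,21,25,14; δ0: rk 6, SNF 1^6; δ1: rk 14, SNF 1^14; δ2: rk 11, SNF 1^11
Ȟ^0 = (7 − 6) − 0 = 1, so Ȟ^0 ≅ Z
Ȟ^1 = (21 − 14) − 6 = 1, so Ȟ^1 ≅ Z
Ȟ^2 = (25 − 11) − 14 = 0, so Ȟ^2 ≅ 0


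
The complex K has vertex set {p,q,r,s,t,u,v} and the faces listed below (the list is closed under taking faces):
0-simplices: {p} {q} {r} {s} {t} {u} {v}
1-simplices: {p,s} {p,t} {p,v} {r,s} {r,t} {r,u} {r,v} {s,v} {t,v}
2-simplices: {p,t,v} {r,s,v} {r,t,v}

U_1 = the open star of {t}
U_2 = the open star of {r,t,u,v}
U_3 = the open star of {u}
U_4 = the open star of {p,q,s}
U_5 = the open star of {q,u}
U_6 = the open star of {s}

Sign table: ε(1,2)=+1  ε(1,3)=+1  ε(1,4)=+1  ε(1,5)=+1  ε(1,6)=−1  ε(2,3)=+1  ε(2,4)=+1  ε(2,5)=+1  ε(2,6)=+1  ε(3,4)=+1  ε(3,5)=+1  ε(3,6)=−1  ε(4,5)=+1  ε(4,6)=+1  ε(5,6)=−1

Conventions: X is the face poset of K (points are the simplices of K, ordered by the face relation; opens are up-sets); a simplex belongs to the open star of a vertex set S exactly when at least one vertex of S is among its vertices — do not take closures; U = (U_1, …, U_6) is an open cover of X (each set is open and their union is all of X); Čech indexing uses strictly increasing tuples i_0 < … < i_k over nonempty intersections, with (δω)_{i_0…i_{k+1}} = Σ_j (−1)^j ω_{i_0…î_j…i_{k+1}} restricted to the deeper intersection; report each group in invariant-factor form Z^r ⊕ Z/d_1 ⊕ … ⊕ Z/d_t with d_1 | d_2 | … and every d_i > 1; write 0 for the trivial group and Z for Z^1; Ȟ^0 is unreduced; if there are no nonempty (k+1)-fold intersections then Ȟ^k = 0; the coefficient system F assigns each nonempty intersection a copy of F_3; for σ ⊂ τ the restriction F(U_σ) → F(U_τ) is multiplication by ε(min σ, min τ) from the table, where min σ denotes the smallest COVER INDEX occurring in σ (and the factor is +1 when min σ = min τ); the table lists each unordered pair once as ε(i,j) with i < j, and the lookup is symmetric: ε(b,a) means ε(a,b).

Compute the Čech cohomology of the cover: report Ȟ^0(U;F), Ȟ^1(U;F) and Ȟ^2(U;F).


intersection data:
  U1={{t},{p,t},{r,t},{t,v},{p,t,v},{r,t,v}} U2={{r},{t},{u},{v},{p,t},{p,v},{r,s},{r,t},{r,u},{r,v},{s,v},{t,v},{p,t,v},{r,s,v},{r,t,v}} U3={{u},{r,u}} U4={{p},{q},{s},{p,s},{p,t},{p,v},{r,s},{s,v},{p,t,v},{r,s,v}} U5={{q},{u},{r,u}} U6={{s},{p,s},{r,s},{s,v},{r,s,v}}
  U12={{t},{p,t},{r,t},{t,v},{p,t,v},{r,t,v}} U14={{p,t},{p,t,v}} U23={{u},{r,u}} U24={{p,t},{p,v},{r,s},{s,v},{p,t,v},{r,s,v}} U25={{u},{r,u}} U26={{r,s},{s,v},{r,s,v}} U35={{u},{r,u}} U45={{q}} U46={{s},{p,s},{r,s},{s,v},{r,s,v}}
  U124={{p,t},{p,t,v}} U235={{u},{r,u}} U246={{r,s},{s,v},{r,s,v}}
C dims 6,9,3; δ0: rk_F3 5; δ1: rk_F3 3
Ȟ^0 = (6 − 5) − 0 = 1, so Ȟ^0 ≅ Z/3
Ȟ^1 = (9 − 3) − 5 = 1, so Ȟ^1 ≅ Z/3
Ȟ^2 = (3 − 0) − 3 = 0, so Ȟ^2 ≅ 0

Ȟ^0 ≅ Z/3, Ȟ^1 ≅ Z/3 and Ȟ^2 ≅ 0


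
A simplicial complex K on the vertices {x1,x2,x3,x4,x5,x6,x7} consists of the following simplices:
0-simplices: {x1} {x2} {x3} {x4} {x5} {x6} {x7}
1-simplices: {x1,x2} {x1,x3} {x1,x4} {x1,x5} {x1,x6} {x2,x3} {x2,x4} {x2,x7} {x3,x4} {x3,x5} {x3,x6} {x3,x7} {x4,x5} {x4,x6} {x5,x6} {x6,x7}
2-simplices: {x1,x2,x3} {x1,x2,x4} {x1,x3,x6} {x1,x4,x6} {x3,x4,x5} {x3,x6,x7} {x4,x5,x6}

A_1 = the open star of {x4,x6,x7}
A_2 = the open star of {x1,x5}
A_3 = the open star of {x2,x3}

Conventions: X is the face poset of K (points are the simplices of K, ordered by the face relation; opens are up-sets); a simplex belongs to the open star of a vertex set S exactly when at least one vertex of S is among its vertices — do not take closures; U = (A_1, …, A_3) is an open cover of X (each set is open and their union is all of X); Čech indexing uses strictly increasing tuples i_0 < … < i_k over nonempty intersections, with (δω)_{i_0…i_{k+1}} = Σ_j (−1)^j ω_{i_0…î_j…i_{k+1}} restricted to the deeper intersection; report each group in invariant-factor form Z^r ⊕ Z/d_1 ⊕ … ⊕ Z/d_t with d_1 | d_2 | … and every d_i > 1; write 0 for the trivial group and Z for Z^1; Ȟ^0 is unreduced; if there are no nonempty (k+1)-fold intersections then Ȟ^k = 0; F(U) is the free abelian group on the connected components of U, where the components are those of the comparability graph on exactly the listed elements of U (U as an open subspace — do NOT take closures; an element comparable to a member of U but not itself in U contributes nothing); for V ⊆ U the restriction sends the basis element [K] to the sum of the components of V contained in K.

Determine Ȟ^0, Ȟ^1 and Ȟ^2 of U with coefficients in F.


Ȟ^0(U;F) ≅ Z,  Ȟ^1(U;F) ≅ Z^3,  Ȟ^2(U;F) ≅ 0

nonempty intersections:
  A1={{x4},{x6},{x7},{x1,x4},{x1,x6},{x2,x4},{x2,x7},{x3,x4},{x3,x6},{x3,x7},{x4,x5},{x4,x6},{x5,x6},{x6,x7},{x1,x2,x4},{x1,x3,x6},{x1,x4,x6},{x3,x4,x5},{x3,x6,x7},{x4,x5,x6}} A2={{x1},{x5},{x1,x2},{x1,x3},{x1,x4},{x1,x5},{x1,x6},{x3,x5},{x4,x5},{x5,x6},{x1,x2,x3},{x1,x2,x4},{x1,x3,x6},{x1,x4,x6},{x3,x4,x5},{x4,x5,x6}} A3={{x2},{x3},{x1,x2},{x1,x3},{x2,x3},{x2,x4},{x2,x7},{x3,x4},{x3,x5},{x3,x6},{x3,x7},{x1,x2,x3},{x1,x2,x4},{x1,x3,x6},{x3,x4,x5},{x3,x6,x7}}
  A12={{x1,x4},{x1,x6},{x4,x5},{x5,x6},{x1,x2,x4},{x1,x3,x6},{x1,x4,x6},{x3,x4,x5},{x4,x5,x6}} A13={{x2,x4},{x2,x7},{x3,x4},{x3,x6},{x3,x7},{x1,x2,x4},{x1,x3,x6},{x3,x4,x5},{x3,x6,x7}} A23={{x1,x2},{x1,x3},{x3,x5},{x1,x2,x3},{x1,x2,x4},{x1,x3,x6},{x3,x4,x5}}
  A123={{x1,x2,x4},{x1,x3,x6},{x3,x4,x5}}
components per intersection:
  A1: {{x4},{x6},{x7},{x1,x4},{x1,x6},{x2,x4},{x2,x7},{x3,x4},{x3,x6},{x3,x7},{x4,x5},{x4,x6},{x5,x6},{x6,x7},{x1,x2,x4},{x1,x3,x6},{x1,x4,x6},{x3,x4,x5},{x3,x6,x7},{x4,x5,x6}}
  A2: {{x1},{x5},{x1,x2},{x1,x3},{x1,x4},{x1,x5},{x1,x6},{x3,x5},{x4,x5},{x5,x6},{x1,x2,x3},{x1,x2,x4},{x1,x3,x6},{x1,x4,x6},{x3,x4,x5},{x4,x5,x6}}
  A3: {{x2},{x3},{x1,x2},{x1,x3},{x2,x3},{x2,x4},{x2,x7},{x3,x4},{x3,x5},{x3,x6},{x3,x7},{x1,x2,x3},{x1,x2,x4},{x1,x3,x6},{x3,x4,x5},{x3,x6,x7}}
  A12: {{x1,x4},{x1,x6},{x1,x2,x4},{x1,x3,x6},{x1,x4,x6}} {{x4,x5},{x5,x6},{x3,x4,x5},{x4,x5,x6}}
  A13: {{x2,x4},{x1,x2,x4}} {{x2,x7}} {{x3,x4},{x3,x4,x5}} {{x3,x6},{x3,x7},{x1,x3,x6},{x3,x6,x7}}
  A23: {{x1,x2},{x1,x3},{x1,x2,x3},{x1,x2,x4},{x1,x3,x6}} {{x3,x5},{x3,x4,x5}}
  A123: {{x1,x2,x4}} {{x1,x3,x6}} {{x3,x4,x5}}
C dims 3,8,3; δ0: rk 2, SNF 1^2; δ1: rk 3, SNF 1^3
Ȟ^0: (3−2)−0=1 ⇒ Z
Ȟ^1: (8−3)−2=3 ⇒ Z^3
Ȟ^2: (3−0)−3=0 ⇒ 0


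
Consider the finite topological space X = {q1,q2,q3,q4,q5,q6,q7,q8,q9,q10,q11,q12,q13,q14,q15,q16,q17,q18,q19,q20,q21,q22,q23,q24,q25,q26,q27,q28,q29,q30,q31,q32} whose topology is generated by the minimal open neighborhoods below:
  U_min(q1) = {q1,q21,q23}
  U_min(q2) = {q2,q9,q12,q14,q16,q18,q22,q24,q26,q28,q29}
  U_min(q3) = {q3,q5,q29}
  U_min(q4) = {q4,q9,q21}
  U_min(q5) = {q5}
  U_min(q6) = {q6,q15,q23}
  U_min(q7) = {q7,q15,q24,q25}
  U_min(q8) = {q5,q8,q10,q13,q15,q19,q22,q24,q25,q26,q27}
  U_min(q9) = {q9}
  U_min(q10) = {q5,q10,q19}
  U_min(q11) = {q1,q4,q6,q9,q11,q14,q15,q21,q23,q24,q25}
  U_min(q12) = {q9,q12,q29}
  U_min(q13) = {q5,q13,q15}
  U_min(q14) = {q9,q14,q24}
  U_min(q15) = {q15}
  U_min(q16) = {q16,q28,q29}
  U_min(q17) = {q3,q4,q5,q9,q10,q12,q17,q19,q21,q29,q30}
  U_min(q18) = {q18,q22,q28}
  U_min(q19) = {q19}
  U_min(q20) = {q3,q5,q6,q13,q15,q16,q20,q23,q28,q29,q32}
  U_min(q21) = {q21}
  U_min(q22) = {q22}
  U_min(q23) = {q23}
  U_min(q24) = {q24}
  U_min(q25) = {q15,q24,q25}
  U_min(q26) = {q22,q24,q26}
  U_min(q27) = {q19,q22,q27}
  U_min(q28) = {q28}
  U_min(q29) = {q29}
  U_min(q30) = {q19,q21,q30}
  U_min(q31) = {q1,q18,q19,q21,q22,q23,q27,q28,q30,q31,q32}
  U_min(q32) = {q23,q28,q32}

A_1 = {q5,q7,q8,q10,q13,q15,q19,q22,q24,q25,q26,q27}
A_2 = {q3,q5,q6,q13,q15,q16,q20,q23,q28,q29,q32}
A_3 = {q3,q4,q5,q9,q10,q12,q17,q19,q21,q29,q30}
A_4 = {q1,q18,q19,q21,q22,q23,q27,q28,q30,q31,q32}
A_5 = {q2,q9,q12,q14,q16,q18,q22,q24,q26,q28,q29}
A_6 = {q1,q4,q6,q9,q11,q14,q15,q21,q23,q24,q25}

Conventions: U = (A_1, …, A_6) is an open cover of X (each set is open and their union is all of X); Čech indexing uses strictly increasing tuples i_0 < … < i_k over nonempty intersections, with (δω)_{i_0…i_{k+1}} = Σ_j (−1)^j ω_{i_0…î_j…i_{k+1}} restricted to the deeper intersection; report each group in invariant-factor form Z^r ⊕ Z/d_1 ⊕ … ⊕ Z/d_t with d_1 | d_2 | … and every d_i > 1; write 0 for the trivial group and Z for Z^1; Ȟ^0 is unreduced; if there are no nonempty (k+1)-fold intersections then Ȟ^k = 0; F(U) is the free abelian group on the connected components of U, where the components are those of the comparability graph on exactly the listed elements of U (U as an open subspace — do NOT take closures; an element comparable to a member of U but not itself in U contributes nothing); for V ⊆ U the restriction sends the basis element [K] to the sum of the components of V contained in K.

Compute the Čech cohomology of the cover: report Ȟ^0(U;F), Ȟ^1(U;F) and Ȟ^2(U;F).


Ȟ^0 ≅ Z, Ȟ^1 ≅ 0 and Ȟ^2 ≅ Z/2

nonempty intersections:
  A12={q5,q13,q15} A13={q5,q10,q19} A14={q19,q22,q27} A15={q22,q24,q26} A16={q15,q24,q25} A23={q3,q5,q29} A24={q23,q28,q32} A25={q16,q28,q29} A26={q6,q15,q23} A34={q19,q21,q30} A35={q9,q12,q29} A36={q4,q9,q21} A45={q18,q22,q28} A46={q1,q21,q23} A56={q9,q14,q24}
  A123={q5} A126={q15} A134={q19} A145={q22} A156={q24} A235={q29} A245={q28} A246={q23} A346={q21} A356={q9}
components per intersection:
  A1: {q5,q7,q8,q10,q13,q15,q19,q22,q24,q25,q26,q27}
  A2: {q3,q5,q6,q13,q15,q16,q20,q23,q28,q29,q32}
  A3: {q3,q4,q5,q9,q10,q12,q17,q19,q21,q29,q30}
  A4: {q1,q18,q19,q21,q22,q23,q27,q28,q30,q31,q32}
  A5: {q2,q9,q12,q14,q16,q18,q22,q24,q26,q28,q29}
  A6: {q1,q4,q6,q9,q11,q14,q15,q21,q23,q24,q25}
  A12: {q5,q13,q15}
  A13: {q5,q10,q19}
  A14: {q19,q22,q27}
  A15: {q22,q24,q26}
  A16: {q15,q24,q25}
  A23: {q3,q5,q29}
  A24: {q23,q28,q32}
  A25: {q16,q28,q29}
  A26: {q6,q15,q23}
  A34: {q19,q21,q30}
  A35: {q9,q12,q29}
  A36: {q4,q9,q21}
  A45: {q18,q22,q28}
  A46: {q1,q21,q23}
  A56: {q9,q14,q24}
  A123: {q5}
  A126: {q15}
  A134: {q19}
  A145: {q22}
  A156: {q24}
  A235: {q29}
  A245: {q28}
  A246: {q23}
  A346: {q21}
  A356: {q9}
C dims 6,15,10; δ0: rk 5, SNF 1^5; δ1: rk 10, SNF 1^9·2
Ȟ^0: (6−5)−0=1 ⇒ Z
Ȟ^1: (15−10)−5=0 ⇒ 0
Ȟ^2: (10−0)−10=0 plus torsion [2] ⇒ Z/2


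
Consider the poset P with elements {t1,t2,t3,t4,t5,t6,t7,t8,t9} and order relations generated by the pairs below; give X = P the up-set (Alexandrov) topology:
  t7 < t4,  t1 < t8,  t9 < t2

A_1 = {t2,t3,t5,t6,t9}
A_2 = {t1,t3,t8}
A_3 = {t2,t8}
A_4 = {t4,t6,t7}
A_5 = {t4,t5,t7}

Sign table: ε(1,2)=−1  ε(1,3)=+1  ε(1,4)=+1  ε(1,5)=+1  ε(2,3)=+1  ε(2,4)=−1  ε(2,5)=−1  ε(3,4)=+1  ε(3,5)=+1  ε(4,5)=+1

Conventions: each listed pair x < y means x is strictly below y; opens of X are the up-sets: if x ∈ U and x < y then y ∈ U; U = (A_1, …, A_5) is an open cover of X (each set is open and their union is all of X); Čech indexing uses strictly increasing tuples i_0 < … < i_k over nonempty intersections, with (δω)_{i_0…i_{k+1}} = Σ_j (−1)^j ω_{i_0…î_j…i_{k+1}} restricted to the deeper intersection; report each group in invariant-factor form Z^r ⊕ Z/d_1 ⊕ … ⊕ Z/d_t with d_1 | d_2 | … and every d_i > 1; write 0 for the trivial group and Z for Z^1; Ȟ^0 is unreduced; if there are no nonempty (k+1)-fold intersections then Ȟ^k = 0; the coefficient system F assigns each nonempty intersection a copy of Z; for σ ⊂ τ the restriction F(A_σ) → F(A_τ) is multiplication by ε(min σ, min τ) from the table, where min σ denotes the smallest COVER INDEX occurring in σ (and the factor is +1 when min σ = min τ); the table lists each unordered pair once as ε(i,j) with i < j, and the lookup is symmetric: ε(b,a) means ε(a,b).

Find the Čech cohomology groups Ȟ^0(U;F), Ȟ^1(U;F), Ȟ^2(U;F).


cover nerve:
  A12={t3} A13={t2} A14={t6} A15={t5} A23={t8} A45={t4,t7}
C dims 5,6; δ0: rk 5, SNF 1^4·2
Ȟ^0: (5−5)−0=0 ⇒ 0
Ȟ^1: (6−0)−5=1 plus torsion [2] ⇒ Z ⊕ Z/2
Ȟ^2: (0−0)−0=0 ⇒ 0

Ȟ^0 = 0, Ȟ^1 = Z ⊕ Z/2, Ȟ^2 = 0


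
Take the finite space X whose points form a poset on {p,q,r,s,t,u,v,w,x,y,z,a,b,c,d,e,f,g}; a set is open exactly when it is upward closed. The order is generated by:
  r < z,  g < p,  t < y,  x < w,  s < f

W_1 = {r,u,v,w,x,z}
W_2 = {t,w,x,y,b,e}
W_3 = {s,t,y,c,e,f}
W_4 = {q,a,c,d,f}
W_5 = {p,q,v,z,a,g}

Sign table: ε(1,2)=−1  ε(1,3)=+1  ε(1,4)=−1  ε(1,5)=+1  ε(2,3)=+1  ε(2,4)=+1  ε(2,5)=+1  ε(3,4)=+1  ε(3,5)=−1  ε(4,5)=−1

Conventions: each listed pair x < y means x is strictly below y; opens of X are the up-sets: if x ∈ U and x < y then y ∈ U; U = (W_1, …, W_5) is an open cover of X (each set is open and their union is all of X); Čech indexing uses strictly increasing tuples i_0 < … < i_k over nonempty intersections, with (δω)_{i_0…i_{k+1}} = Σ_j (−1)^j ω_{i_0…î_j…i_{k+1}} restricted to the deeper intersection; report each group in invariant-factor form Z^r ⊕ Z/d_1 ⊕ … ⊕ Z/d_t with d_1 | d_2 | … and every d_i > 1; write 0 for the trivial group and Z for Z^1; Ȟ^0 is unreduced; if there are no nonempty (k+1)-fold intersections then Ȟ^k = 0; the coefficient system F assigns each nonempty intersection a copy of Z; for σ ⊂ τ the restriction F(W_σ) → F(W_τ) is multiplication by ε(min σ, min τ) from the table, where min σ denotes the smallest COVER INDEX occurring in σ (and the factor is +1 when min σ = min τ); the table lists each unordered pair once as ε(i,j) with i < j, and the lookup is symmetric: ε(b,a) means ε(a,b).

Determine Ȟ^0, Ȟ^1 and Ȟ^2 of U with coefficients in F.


Ȟ^0 ≅ Z, Ȟ^1 ≅ Z and Ȟ^2 ≅ 0

nonempty overlaps:
  W12={w,x} W15={v,z} W23={t,y,e} W34={c,f} W45={q,a}
C dims 5,5; δ0: rk 4, SNF 1^4
degree 0: 5−4−0 = 1 → Ȟ^0 ≅ Z
degree 1: 5−0−4 = 1 → Ȟ^1 ≅ Z
degree 2: 0−0−0 = 0 → Ȟ^2 ≅ 0


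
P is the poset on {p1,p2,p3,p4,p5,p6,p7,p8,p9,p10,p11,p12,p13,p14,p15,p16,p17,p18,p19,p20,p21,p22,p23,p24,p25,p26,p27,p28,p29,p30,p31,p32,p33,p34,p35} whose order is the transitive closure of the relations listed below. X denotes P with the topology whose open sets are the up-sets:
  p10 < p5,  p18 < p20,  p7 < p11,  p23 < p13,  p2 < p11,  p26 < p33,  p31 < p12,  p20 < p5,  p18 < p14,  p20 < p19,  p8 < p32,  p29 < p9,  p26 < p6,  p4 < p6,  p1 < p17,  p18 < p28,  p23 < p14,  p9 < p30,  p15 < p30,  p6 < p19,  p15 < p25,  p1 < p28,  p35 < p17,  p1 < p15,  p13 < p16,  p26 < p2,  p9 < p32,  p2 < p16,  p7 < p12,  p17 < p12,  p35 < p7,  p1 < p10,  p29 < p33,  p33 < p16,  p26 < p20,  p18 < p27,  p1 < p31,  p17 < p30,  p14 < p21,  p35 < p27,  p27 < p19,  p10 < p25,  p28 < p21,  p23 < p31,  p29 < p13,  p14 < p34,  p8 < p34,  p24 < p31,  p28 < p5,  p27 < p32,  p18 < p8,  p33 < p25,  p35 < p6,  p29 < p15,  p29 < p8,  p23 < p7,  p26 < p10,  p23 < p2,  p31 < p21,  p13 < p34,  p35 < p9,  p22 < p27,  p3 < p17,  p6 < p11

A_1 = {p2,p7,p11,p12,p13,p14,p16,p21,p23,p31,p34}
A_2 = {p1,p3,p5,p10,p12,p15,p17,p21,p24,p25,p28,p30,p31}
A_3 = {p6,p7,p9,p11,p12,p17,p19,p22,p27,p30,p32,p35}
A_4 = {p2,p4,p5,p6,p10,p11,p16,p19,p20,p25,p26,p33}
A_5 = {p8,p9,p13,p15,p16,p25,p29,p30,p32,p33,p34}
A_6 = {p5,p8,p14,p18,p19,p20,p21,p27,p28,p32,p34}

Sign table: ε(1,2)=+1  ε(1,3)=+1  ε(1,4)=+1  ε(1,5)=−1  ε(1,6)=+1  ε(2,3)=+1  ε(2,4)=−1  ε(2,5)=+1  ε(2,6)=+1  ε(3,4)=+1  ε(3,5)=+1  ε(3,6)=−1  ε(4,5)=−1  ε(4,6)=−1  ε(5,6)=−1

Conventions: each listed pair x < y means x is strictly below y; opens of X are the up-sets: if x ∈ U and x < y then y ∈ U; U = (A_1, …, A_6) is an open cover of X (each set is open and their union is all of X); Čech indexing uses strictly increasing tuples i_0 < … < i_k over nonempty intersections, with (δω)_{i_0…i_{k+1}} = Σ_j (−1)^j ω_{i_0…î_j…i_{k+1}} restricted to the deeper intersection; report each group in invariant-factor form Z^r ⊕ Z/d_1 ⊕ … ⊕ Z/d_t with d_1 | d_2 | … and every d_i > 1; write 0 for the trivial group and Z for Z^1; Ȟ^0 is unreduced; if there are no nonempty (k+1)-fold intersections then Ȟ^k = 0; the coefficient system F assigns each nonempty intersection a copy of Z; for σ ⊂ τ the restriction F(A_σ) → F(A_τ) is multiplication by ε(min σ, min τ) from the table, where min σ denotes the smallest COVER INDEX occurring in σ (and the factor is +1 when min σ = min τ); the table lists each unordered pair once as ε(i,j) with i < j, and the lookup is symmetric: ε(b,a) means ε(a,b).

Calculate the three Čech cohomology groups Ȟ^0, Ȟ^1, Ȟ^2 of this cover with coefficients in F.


Ȟ^0 = 0,  Ȟ^1 = Z/2,  Ȟ^2 = Z

nerve of the cover:
  A12={p12,p21,p31} A13={p7,p11,p12} A14={p2,p11,p16} A15={p13,p16,p34} A16={p14,p21,p34} A23={p12,p17,p30} A24={p5,p10,p25} A25={p15,p25,p30} A26={p5,p21,p28} A34={p6,p11,p19} A35={p9,p30,p32} A36={p19,p27,p32} A45={p16,p25,p33} A46={p5,p19,p20} A56={p8,p32,p34}
  A123={p12} A126={p21} A134={p11} A145={p16} A156={p34} A235={p30} A245={p25} A246={p5} A346={p19} A356={p32}
C dims 6,15,10; δ0: rk 6, SNF 1^5·2; δ1: rk 9, SNF 1^9
Ȟ^0 = (6 − 6) − 0 = 0, so Ȟ^0 ≅ 0
Ȟ^1 = (15 − 9) − 6 = 0 plus torsion [2], so Ȟ^1 ≅ Z/2
Ȟ^2 = (10 − 0) − 9 = 1, so Ȟ^2 ≅ Z


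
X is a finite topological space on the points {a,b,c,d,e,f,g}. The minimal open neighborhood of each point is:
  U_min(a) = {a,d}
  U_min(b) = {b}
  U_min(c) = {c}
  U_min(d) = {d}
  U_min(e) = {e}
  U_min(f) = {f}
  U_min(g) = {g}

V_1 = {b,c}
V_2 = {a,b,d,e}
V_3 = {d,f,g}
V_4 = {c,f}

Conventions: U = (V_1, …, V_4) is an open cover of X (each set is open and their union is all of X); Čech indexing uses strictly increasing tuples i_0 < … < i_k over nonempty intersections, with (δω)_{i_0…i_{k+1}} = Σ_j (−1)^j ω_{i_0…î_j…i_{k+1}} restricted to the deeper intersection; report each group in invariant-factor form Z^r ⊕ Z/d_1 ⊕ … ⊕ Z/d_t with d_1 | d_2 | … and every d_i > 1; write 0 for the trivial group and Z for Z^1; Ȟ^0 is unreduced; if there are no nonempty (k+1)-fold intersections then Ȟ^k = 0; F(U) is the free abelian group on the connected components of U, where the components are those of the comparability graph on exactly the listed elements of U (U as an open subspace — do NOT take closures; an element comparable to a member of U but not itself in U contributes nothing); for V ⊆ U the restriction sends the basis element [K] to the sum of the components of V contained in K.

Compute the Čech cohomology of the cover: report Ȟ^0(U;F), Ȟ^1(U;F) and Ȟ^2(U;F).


nonempty overlaps:
  V12={b} V14={c} V23={d} V34={f}
components per intersection:
  V1: {b} {c}
  V2: {a,d} {b} {e}
  V3: {d} {f} {g}
  V4: {c} {f}
  V12: {b}
  V14: {c}
  V23: {d}
  V34: {f}
C dims 10,4; δ0: rk 4, SNF 1^4
degree 0: 10−4−0 = 6 → Ȟ^0 ≅ Z^6
degree 1: 4−0−4 = 0 → Ȟ^1 ≅ 0
degree 2: 0−0−0 = 0 → Ȟ^2 ≅ 0

Ȟ^0 ≅ Z^6, Ȟ^1 ≅ 0, Ȟ^2 ≅ 0


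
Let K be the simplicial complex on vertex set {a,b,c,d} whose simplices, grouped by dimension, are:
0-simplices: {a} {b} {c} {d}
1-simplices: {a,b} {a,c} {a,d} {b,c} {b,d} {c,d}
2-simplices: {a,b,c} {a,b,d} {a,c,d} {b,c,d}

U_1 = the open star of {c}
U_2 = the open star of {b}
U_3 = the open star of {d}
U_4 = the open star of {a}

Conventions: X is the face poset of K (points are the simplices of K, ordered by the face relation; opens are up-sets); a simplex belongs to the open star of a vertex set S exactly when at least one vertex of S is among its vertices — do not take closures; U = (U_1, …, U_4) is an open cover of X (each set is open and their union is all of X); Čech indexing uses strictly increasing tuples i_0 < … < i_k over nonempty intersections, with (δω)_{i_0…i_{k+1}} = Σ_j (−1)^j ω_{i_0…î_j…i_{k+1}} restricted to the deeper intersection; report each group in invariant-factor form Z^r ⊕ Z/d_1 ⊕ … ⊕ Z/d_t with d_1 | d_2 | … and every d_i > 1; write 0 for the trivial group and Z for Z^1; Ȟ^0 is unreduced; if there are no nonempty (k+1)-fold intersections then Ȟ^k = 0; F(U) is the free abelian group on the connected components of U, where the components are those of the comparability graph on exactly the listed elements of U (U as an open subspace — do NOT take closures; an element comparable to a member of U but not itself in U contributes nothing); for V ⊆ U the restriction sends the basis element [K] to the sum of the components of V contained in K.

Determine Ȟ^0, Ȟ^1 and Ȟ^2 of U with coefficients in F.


nonempty intersections:
  U1={{c},{a,c},{b,c},{c,d},{a,b,c},{a,c,d},{b,c,d}} U2={{b},{a,b},{b,c},{b,d},{a,b,c},{a,b,d},{b,c,d}} U3={{d},{a,d},{b,d},{c,d},{a,b,d},{a,c,d},{b,c,d}} U4={{a},{a,b},{a,c},{a,d},{a,b,c},{a,b,d},{a,c,d}}
  U12={{b,c},{a,b,c},{b,c,d}} U13={{c,d},{a,c,d},{b,c,d}} U14={{a,c},{a,b,c},{a,c,d}} U23={{b,d},{a,b,d},{b,c,d}} U24={{a,b},{a,b,c},{a,b,d}} U34={{a,d},{a,b,d},{a,c,d}}
  U123={{b,c,d}} U124={{a,b,c}} U134={{a,c,d}} U234={{a,b,d}}
components per intersection:
  U1: {{c},{a,c},{b,c},{c,d},{a,b,c},{a,c,d},{b,c,d}}
  U2: {{b},{a,b},{b,c},{b,d},{a,b,c},{a,b,d},{b,c,d}}
  U3: {{d},{a,d},{b,d},{c,d},{a,b,d},{a,c,d},{b,c,d}}
  U4: {{a},{a,b},{a,c},{a,d},{a,b,c},{a,b,d},{a,c,d}}
  U12: {{b,c},{a,b,c},{b,c,d}}
  U13: {{c,d},{a,c,d},{b,c,d}}
  U14: {{a,c},{a,b,c},{a,c,d}}
  U23: {{b,d},{a,b,d},{b,c,d}}
  U24: {{a,b},{a,b,c},{a,b,d}}
  U34: {{a,d},{a,b,d},{a,c,d}}
  U123: {{b,c,d}}
  U124: {{a,b,c}}
  U134: {{a,c,d}}
  U234: {{a,b,d}}
C dims 4,6,4; δ0: rk 3, SNF 1^3; δ1: rk 3, SNF 1^3
Ȟ^0: (4−3)−0=1 ⇒ Z
Ȟ^1: (6−3)−3=0 ⇒ 0
Ȟ^2: (4−0)−3=1 ⇒ Z

Ȟ^0(U;F) ≅ Z, Ȟ^1(U;F) ≅ 0 and Ȟ^2(U;F) ≅ Z


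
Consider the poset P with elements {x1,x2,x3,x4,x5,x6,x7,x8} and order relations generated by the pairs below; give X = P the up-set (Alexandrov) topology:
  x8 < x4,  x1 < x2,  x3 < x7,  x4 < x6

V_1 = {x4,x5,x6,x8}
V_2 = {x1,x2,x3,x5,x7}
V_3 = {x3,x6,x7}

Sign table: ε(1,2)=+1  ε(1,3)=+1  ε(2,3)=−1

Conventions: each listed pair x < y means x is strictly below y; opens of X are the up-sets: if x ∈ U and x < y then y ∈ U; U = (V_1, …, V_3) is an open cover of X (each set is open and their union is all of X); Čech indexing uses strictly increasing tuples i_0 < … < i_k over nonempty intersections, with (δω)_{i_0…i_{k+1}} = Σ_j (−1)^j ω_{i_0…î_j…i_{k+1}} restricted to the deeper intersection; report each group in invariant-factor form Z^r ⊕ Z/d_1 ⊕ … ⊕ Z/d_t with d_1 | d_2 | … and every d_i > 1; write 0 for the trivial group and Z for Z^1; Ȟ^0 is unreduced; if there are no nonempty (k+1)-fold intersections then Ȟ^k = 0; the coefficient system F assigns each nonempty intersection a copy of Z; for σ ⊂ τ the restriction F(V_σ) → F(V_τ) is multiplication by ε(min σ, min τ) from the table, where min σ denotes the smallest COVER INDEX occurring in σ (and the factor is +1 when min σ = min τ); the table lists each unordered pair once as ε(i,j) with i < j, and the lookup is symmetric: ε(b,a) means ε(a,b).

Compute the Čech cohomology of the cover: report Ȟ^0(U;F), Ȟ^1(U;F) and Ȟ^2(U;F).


Ȟ^0 ≅ 0; Ȟ^1 ≅ Z/2; Ȟ^2 ≅ 0

nerve simplices:
  V12={x5} V13={x6} V23={x3,x7}
C dims 3,3; δ0: rk 3, SNF 1^2·2
degree 0: 3−3−0 = 0 → Ȟ^0 ≅ 0
degree 1: 3−0−3 = 0 plus torsion [2] → Ȟ^1 ≅ Z/2
degree 2: 0−0−0 = 0 → Ȟ^2 ≅ 0


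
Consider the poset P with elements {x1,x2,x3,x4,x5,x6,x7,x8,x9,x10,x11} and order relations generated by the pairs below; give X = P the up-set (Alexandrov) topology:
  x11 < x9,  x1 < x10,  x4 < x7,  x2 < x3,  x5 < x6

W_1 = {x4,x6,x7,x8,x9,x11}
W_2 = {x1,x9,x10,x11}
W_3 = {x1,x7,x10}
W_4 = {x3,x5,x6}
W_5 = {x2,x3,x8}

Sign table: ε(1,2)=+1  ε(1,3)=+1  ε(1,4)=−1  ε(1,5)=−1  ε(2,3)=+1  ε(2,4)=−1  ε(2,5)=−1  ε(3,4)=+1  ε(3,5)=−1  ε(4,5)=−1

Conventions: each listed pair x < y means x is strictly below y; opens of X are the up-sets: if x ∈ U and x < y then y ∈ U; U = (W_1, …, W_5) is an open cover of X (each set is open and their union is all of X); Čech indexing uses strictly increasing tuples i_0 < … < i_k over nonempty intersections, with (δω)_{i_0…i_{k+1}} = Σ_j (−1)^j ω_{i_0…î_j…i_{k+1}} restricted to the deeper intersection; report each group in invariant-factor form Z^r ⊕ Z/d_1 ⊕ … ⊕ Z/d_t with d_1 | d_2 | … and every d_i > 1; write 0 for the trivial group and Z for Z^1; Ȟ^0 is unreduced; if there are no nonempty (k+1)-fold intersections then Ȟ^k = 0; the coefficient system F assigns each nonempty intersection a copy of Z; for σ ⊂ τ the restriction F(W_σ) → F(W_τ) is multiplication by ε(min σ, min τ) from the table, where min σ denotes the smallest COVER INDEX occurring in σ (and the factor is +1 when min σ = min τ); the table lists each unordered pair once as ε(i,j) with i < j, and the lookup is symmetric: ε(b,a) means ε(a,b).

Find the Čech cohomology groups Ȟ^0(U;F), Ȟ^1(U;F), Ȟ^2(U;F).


cover nerve:
  W12={x9,x11} W13={x7} W14={x6} W15={x8} W23={x1,x10} W45={x3}
C dims 5,6; δ0: rk 5, SNF 1^4·2
Ȟ^0: (5−5)−0=0 ⇒ 0
Ȟ^1: (6−0)−5=1 plus torsion [2] ⇒ Z ⊕ Z/2
Ȟ^2: (0−0)−0=0 ⇒ 0

Ȟ^0 = 0; Ȟ^1 = Z ⊕ Z/2; Ȟ^2 = 0


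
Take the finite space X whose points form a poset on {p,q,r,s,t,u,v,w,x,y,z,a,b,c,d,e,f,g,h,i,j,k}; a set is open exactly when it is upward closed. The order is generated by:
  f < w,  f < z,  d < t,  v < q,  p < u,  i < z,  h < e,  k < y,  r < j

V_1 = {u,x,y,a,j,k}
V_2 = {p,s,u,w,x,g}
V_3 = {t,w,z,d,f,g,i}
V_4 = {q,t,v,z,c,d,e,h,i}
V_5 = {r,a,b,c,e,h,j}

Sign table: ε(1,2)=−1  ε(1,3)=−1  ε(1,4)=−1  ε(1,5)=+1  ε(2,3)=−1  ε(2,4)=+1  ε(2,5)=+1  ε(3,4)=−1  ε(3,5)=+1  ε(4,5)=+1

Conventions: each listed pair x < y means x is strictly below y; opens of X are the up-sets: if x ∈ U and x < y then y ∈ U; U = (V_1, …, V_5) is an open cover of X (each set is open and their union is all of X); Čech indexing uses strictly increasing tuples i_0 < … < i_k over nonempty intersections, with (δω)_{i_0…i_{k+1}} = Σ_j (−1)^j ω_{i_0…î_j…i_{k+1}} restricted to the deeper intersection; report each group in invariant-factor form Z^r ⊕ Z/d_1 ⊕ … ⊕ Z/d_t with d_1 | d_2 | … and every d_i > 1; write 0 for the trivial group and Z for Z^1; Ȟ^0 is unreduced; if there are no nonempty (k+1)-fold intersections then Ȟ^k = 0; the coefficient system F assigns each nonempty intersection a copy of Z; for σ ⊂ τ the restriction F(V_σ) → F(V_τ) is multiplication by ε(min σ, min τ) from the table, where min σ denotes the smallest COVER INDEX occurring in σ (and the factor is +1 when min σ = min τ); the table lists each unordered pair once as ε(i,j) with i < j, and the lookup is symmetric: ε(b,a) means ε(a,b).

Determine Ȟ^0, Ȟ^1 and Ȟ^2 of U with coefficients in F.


intersection data:
  V12={u,x} V15={a,j} V23={w,g} V34={t,z,d,i} V45={c,e,h}
C dims 5,5; δ0: rk 5, SNF 1^4·2
Ȟ^0 = (5 − 5) − 0 = 0, so Ȟ^0 ≅ 0
Ȟ^1 = (5 − 0) − 5 = 0 plus torsion [2], so Ȟ^1 ≅ Z/2
Ȟ^2 = (0 − 0) − 0 = 0, so Ȟ^2 ≅ 0

Ȟ^0 = 0,  Ȟ^1 = Z/2,  Ȟ^2 = 0


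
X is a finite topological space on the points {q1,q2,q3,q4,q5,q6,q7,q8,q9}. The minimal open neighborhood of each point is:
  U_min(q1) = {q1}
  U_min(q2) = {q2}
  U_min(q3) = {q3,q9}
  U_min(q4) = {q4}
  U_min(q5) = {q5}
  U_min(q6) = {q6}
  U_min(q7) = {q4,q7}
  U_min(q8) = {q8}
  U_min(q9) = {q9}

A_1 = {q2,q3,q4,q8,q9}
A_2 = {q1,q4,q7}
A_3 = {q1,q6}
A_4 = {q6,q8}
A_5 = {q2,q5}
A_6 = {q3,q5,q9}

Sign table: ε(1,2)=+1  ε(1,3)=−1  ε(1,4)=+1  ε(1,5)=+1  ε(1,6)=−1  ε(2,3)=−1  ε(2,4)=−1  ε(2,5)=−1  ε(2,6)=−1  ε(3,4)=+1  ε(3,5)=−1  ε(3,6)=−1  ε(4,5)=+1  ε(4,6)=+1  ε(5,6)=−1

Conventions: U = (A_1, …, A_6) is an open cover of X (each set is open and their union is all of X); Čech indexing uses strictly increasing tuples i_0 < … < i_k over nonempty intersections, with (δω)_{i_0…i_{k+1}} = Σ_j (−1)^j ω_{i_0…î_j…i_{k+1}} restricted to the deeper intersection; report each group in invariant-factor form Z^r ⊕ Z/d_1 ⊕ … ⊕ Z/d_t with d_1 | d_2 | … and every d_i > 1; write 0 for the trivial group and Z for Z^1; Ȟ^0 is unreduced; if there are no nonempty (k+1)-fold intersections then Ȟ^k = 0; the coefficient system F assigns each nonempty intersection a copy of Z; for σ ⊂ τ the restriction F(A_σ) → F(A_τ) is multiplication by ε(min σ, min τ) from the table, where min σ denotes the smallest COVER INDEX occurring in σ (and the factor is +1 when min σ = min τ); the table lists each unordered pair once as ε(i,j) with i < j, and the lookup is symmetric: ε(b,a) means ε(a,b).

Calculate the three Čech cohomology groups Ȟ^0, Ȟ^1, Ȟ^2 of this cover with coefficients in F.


Ȟ^0 ≅ 0, Ȟ^1 ≅ Z ⊕ Z/2 and Ȟ^2 ≅ 0

nonempty intersections:
  A12={q4} A14={q8} A15={q2} A16={q3,q9} A23={q1} A34={q6} A56={q5}
C dims 6,7; δ0: rk 6, SNF 1^5·2
Ȟ^0: (6−6)−0=0 ⇒ 0
Ȟ^1: (7−0)−6=1 plus torsion [2] ⇒ Z ⊕ Z/2
Ȟ^2: (0−0)−0=0 ⇒ 0


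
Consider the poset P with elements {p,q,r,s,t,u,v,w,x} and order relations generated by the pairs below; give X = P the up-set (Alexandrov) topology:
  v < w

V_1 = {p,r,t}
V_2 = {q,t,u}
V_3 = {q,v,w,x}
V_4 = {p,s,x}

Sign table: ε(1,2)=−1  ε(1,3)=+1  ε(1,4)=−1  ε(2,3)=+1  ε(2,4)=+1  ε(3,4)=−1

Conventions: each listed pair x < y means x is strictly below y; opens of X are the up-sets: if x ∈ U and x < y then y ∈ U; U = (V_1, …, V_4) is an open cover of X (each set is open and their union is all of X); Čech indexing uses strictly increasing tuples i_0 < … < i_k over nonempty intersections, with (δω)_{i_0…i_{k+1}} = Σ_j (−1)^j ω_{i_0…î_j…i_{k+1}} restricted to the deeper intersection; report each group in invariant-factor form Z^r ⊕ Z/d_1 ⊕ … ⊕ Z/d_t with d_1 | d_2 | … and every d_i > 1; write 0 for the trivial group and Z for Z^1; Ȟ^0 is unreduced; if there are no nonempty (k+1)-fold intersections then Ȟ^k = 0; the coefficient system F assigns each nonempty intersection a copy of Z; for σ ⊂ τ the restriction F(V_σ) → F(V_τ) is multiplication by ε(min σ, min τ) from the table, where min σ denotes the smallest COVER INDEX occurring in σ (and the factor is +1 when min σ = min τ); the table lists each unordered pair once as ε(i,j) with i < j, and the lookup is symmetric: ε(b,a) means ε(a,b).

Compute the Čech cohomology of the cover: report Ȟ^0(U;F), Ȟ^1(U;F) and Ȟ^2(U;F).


Ȟ^0 ≅ 0,  Ȟ^1 ≅ Z/2,  Ȟ^2 ≅ 0

nerve simplices:
  V12={t} V14={p} V23={q} V34={x}
C dims 4,4; δ0: rk 4, SNF 1^3·2
degree 0: 4−4−0 = 0 → Ȟ^0 ≅ 0
degree 1: 4−0−4 = 0 plus torsion [2] → Ȟ^1 ≅ Z/2
degree 2: 0−0−0 = 0 → Ȟ^2 ≅ 0
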